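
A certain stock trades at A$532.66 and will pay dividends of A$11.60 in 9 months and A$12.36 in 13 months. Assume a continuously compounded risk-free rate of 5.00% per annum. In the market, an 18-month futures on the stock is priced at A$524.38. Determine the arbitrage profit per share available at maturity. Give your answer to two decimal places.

PV(dividends) I = 11.60·e^(−0.0500·9/12) + 12.36·e^(−0.0500·13/12) = 22.8814
Fair futures F* = (S − I)·e^(rT) = (532.66 − 22.8814)·e^0.075000 = 509.7786 × 1.077884 = 549.4822
Market A$524.38 < fair 549.4822: forward underpriced → reverse cash-and-carry (short the stock, invest proceeds at r, pay the dividends, go long the forward).
Profit at T = |F_mkt − F*| = |524.38 − 549.4822| = A$25.10 per share

A$25.10 per share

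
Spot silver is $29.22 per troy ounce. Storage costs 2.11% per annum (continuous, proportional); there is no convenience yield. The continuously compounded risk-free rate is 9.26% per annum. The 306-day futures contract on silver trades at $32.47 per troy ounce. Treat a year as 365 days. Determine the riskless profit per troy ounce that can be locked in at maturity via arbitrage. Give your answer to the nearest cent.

$0.33 per troy ounce

Fair futures: F* = S·e^(carry·T), with carry = (r + u) = 0.0926 + 0.0211 = 0.1137
F* = 29.22 · e^(0.1137 × 306/365) = 29.22 · e^0.095321 = 29.22 × 1.100012 = $32.1424
Market $32.47 > fair $32.1424: forward overpriced → cash-and-carry (buy spot, short the forward).
At maturity, profit = |F_mkt − F*| = |32.47 − 32.1424| = $0.33 per troy ounce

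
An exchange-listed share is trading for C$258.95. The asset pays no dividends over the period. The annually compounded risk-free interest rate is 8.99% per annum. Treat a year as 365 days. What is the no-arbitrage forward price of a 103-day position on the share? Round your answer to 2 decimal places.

C$265.32

F = S · (1+r)^T
= 258.95 × 1.024590
F = C$265.32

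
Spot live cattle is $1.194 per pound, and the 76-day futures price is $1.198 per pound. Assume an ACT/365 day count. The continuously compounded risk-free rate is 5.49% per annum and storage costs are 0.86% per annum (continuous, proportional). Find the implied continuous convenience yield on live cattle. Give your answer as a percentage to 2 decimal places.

4.74%

F = S·e^((r+u−y)T) ⇒ (r+u−y) = ln(F/S)/T
ln(1.198/1.194) = 0.003344; /T ⇒ 0.016060
y = r + u − ln(F/S)/T = 0.0549 + 0.0086 − 0.016060 = 0.047440
y = 4.74%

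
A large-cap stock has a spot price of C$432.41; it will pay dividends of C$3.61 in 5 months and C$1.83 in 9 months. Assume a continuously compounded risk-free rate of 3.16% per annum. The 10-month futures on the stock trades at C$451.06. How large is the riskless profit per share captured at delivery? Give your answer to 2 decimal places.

C$12.60 per share

PV(dividends) I = 3.61·e^(−0.0316·5/12) + 1.83·e^(−0.0316·9/12) = 5.3499
Fair futures F* = (S − I)·e^(rT) = (432.41 − 5.3499)·e^0.026333 = 427.0601 × 1.026683 = 438.4553
Market C$451.06 > fair 438.4553: forward overpriced → cash-and-carry (borrow at r, buy the stock and collect the dividends, short the forward).
Profit at T = |F_mkt − F*| = |451.06 − 438.4553| = C$12.60 per share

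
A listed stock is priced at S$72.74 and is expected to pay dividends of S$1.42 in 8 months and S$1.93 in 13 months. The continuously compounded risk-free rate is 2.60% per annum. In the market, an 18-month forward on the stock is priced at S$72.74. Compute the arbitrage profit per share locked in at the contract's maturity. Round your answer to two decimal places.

PV(dividends) I = 1.42·e^(−0.0260·8/12) + 1.93·e^(−0.0260·13/12) = 3.2720
Fair forward F* = (S − I)·e^(rT) = (72.74 − 3.2720)·e^0.039000 = 69.4680 × 1.039770 = 72.2307
Market S$72.74 > fair 72.2307: forward overpriced → cash-and-carry (borrow at r, buy the stock and collect the dividends, short the forward).
Profit at T = |F_mkt − F*| = |72.74 − 72.2307| = S$0.51 per share

S$0.51 per share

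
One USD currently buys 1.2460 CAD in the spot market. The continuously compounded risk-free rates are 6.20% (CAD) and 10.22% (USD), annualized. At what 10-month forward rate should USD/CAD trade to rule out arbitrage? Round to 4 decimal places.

F = S·e^((r_CAD − r_USD)T) = 1.2460 · e^((0.0620 − 0.1022) × 10/12)
= 1.2460 · e^-0.033500 = 1.2460 × 0.967055
F = 1.2050 CAD per USD

1.2050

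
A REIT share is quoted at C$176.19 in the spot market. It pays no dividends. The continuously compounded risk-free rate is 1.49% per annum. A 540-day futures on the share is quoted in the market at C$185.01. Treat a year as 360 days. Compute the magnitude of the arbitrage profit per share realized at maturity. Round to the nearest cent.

C$4.84 per share

Fair futures: F* = S·e^(carry·T), with carry = r = 0.0149
F* = 176.19 · e^(0.0149 × 540/360) = 176.19 · e^0.022350 = 176.19 × 1.022602 = C$180.1722
Market C$185.01 > fair C$180.1722: forward overpriced → cash-and-carry (buy spot, short the forward).
At maturity, profit = |F_mkt − F*| = |185.01 − 180.1722| = C$4.84 per share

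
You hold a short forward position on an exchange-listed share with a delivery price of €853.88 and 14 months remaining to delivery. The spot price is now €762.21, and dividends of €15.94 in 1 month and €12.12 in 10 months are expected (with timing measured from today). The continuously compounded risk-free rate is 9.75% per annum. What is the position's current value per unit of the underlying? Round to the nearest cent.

PV(remaining dividends) I = 15.94·e^(−0.0975·1/12) + 12.12·e^(−0.0975·10/12) = 26.9852
Current forward F = (S − I)·e^(rT) = (762.21 − 26.9852)·e^(0.0975·14/12) = 735.2248 × 1.120472 = 823.7988
Value (long) = (F − K)·e^(−rT) = (823.7988 − 853.88) × 0.892481 = -26.8469
Short position value = −(long value) = €26.85

€26.85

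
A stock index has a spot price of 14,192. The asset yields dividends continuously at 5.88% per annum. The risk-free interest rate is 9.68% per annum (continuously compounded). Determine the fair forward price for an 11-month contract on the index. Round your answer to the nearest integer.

14,695

F = S·e^((r − q)T) = 14192 · e^((0.0968 − 0.0588) × 11/12)
= 14192 · e^0.034833 = 14192 × 1.035447
F = 14,695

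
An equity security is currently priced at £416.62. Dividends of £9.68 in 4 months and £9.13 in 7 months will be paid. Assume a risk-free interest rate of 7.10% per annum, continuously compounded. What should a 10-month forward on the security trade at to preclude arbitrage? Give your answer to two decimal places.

£422.69

PV(dividends) I = 9.68·e^(−0.0710·4/12) + 9.13·e^(−0.0710·7/12)
I = 9.4536 + 8.7596 = 18.2132
F = (S − I)·e^(rT) = (416.62 − 18.2132) · e^(0.0710·10/12)
= 398.4068 · e^0.059167 = 398.4068 × 1.060952 = £422.69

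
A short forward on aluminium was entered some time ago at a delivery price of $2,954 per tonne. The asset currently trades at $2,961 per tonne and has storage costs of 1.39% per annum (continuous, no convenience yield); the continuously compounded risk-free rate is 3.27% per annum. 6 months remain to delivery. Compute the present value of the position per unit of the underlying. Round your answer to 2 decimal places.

-$75.56 per tonne

Current fair forward for the remaining 6 months: F = S·e^((r + u)·T), (r + u) = 0.0327 + 0.0139 = 0.0466
F = 2961 · e^(0.0466 × 6/12) = 2961 × 1.02357357 = 3030.8013
Value of long forward = (F − K)·e^(−rT) = (3030.8013 − 2954) · e^(−0.0327·6/12)
= 76.8013 × 0.98378294 = 75.56
Short position value = −(long value) = -$75.56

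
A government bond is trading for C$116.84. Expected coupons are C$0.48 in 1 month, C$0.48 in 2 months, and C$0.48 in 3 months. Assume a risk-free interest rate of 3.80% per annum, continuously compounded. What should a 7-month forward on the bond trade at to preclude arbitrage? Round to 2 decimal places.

PV(coupons) I = 0.48·e^(−0.0380·1/12) + 0.48·e^(−0.0380·2/12) + 0.48·e^(−0.0380·3/12)
I = 0.4785 + 0.4770 + 0.4755 = 1.4310
F = (S − I)·e^(rT) = (116.84 − 1.4310) · e^(0.0380·7/12)
= 115.4090 · e^0.022167 = 115.4090 × 1.022415 = C$118.00

C$118.00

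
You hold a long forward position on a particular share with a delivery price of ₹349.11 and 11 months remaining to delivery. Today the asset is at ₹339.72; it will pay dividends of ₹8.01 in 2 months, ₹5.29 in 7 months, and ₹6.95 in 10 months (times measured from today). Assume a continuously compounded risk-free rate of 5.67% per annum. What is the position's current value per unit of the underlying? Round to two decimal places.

-₹11.39

PV(remaining dividends) I = 8.01·e^(−0.0567·2/12) + 5.29·e^(−0.0567·7/12) + 6.95·e^(−0.0567·10/12) = 19.6818
Current forward F = (S − I)·e^(rT) = (339.72 − 19.6818)·e^(0.0567·11/12) = 320.0382 × 1.053349 = 337.1119
Value (long) = (F − K)·e^(−rT) = (337.1119 − 349.11) × 0.949353 = -11.3904
Value = -₹11.39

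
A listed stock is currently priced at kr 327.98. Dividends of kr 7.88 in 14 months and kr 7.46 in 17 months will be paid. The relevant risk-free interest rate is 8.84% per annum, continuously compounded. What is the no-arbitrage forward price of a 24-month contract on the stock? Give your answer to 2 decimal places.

PV(dividends) I = 7.88·e^(−0.0884·14/12) + 7.46·e^(−0.0884·17/12)
I = 7.1078 + 6.5819 = 13.6897
F = (S − I)·e^(rT) = (327.98 − 13.6897) · e^(0.0884·24/12)
= 314.2903 · e^0.176800 = 314.2903 × 1.193392 = kr 375.07

kr 375.07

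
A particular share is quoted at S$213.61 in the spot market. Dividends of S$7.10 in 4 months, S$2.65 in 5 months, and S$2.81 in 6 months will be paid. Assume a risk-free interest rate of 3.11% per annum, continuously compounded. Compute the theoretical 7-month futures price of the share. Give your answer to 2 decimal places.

S$204.88

PV(dividends) I = 7.10·e^(−0.0311·4/12) + 2.65·e^(−0.0311·5/12) + 2.81·e^(−0.0311·6/12)
I = 7.0268 + 2.6159 + 2.7666 = 12.4093
F = (S − I)·e^(rT) = (213.61 − 12.4093) · e^(0.0311·7/12)
= 201.2007 · e^0.018142 = 201.2007 × 1.018308 = S$204.88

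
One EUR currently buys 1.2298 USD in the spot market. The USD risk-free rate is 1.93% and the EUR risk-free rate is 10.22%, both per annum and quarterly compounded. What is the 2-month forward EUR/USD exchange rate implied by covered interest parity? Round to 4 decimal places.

1.2132

By covered interest parity, F = S · (1+r_USD/4)^(4T) / (1+r_EUR/4)^(4T)
= 1.2298 × 1.003214 / 1.016962 = 1.2298 × 0.986481
F = 1.2132 USD per EUR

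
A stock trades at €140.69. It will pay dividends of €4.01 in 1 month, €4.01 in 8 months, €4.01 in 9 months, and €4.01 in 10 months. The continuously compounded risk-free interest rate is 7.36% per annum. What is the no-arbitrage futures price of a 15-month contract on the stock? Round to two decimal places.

€137.40

PV(dividends) I = 4.01·e^(−0.0736·1/12) + 4.01·e^(−0.0736·8/12) + 4.01·e^(−0.0736·9/12) + 4.01·e^(−0.0736·10/12)
I = 3.9855 + 3.8180 + 3.7946 + 3.7714 = 15.3695
F = (S − I)·e^(rT) = (140.69 − 15.3695) · e^(0.0736·15/12)
= 125.3205 · e^0.092000 = 125.3205 × 1.096365 = €137.40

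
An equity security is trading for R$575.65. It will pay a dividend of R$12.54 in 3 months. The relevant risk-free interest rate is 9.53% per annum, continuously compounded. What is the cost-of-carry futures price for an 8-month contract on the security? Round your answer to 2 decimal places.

PV(dividends) I = 12.54·e^(−0.0953·3/12)
I = 12.2448
F = (S − I)·e^(rT) = (575.65 − 12.2448) · e^(0.0953·8/12)
= 563.4052 · e^0.063533 = 563.4052 × 1.065595 = R$600.36

R$600.36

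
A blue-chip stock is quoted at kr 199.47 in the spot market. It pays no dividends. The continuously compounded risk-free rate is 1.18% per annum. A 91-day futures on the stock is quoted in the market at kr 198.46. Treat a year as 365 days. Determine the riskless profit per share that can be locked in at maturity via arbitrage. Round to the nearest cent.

kr 1.60 per share

Fair futures: F* = S·e^(carry·T), with carry = r = 0.0118
F* = 199.47 · e^(0.0118 × 91/365) = 199.47 · e^0.002942 = 199.47 × 1.002946 = kr 200.0576
Market kr 198.46 < fair kr 200.0576: forward underpriced → reverse cash-and-carry (short spot, go long the forward).
At maturity, profit = |F_mkt − F*| = |198.46 − 200.0576| = kr 1.60 per share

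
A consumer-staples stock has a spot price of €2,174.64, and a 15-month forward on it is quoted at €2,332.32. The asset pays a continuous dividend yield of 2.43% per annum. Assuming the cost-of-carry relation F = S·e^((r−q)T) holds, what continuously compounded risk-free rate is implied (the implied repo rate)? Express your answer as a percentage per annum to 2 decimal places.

8.03%

From F = S·e^((r−q)T): (r − q) = ln(F/S)/T
ln(2332.32/2174.64) = ln(1.072509) = 0.070001
(r − q) = 0.070001 / (15/12) = 0.056001
r = ln(F/S)/T + q = 0.056001 + 0.0243 = 0.080301
r = 8.03%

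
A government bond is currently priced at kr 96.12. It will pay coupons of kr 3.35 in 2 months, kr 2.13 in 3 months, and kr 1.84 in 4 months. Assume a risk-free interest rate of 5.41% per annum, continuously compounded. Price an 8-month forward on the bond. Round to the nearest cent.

kr 92.16

PV(coupons) I = 3.35·e^(−0.0541·2/12) + 2.13·e^(−0.0541·3/12) + 1.84·e^(−0.0541·4/12)
I = 3.3199 + 2.1014 + 1.8071 = 7.2284
F = (S − I)·e^(rT) = (96.12 − 7.2284) · e^(0.0541·8/12)
= 88.8916 · e^0.036067 = 88.8916 × 1.036725 = kr 92.16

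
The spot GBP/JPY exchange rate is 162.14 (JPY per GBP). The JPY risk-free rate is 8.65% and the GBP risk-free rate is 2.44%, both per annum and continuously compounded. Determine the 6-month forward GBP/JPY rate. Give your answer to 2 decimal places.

167.25

F = S·e^((r_JPY − r_GBP)T) = 162.14 · e^((0.0865 − 0.0244) × 6/12)
= 162.14 · e^0.031050 = 162.14 × 1.031537
F = 167.25 JPY per GBP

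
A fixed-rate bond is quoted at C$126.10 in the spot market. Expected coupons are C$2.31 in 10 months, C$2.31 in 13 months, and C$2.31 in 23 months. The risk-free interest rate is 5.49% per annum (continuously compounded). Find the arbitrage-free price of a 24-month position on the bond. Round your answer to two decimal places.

PV(coupons) I = 2.31·e^(−0.0549·10/12) + 2.31·e^(−0.0549·13/12) + 2.31·e^(−0.0549·23/12)
I = 2.2067 + 2.1766 + 2.0793 = 6.4626
F = (S − I)·e^(rT) = (126.10 − 6.4626) · e^(0.0549·24/12)
= 119.6374 · e^0.109800 = 119.6374 × 1.116055 = C$133.52

C$133.52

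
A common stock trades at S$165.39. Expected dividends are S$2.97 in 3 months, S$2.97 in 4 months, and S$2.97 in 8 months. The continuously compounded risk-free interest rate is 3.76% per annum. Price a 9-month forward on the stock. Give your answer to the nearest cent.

S$161.10

PV(dividends) I = 2.97·e^(−0.0376·3/12) + 2.97·e^(−0.0376·4/12) + 2.97·e^(−0.0376·8/12)
I = 2.9422 + 2.9330 + 2.8965 = 8.7717
F = (S − I)·e^(rT) = (165.39 − 8.7717) · e^(0.0376·9/12)
= 156.6183 · e^0.028200 = 156.6183 × 1.028601 = S$161.10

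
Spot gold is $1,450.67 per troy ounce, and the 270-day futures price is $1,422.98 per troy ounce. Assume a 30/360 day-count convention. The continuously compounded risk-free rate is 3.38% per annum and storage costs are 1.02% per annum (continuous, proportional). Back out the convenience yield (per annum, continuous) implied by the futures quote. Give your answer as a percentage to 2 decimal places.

6.97%

F = S·e^((r+u−y)T) ⇒ (r+u−y) = ln(F/S)/T
ln(1422.98/1450.67) = -0.019272; /T ⇒ -0.025696
y = r + u − ln(F/S)/T = 0.0338 + 0.0102 + 0.025696 = 0.069696
y = 6.97%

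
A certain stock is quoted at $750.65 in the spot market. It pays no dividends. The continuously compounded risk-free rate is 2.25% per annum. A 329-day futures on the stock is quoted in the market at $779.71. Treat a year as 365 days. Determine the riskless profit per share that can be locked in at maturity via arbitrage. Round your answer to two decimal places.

$13.68 per share

Fair futures: F* = S·e^(carry·T), with carry = r = 0.0225
F* = 750.65 · e^(0.0225 × 329/365) = 750.65 · e^0.020281 = 750.65 × 1.020488 = $766.0293
Market $779.71 > fair $766.0293: forward overpriced → cash-and-carry (buy spot, short the forward).
At maturity, profit = |F_mkt − F*| = |779.71 − 766.0293| = $13.68 per share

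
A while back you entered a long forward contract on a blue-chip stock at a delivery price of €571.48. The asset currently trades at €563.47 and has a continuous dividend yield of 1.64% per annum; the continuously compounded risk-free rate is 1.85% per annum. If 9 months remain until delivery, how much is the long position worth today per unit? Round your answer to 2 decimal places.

-€7.02

Current fair forward for the remaining 9 months: F = S·e^((r − q)·T), (r − q) = 0.0185 − 0.0164 = 0.0021
F = 563.47 · e^(0.0021 × 9/12) = 563.47 × 1.001576 = 564.3580
Value of long forward = (F − K)·e^(−rT) = (564.3580 − 571.48) · e^(−0.0185·9/12)
= -7.1220 × 0.986221 = -7.02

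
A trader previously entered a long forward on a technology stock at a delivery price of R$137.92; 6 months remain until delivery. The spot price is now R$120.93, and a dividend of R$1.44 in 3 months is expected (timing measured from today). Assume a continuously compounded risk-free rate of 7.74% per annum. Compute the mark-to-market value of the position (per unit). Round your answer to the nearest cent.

PV(remaining dividends) I = 1.44·e^(−0.0774·3/12) = 1.4124
Current forward F = (S − I)·e^(rT) = (120.93 − 1.4124)·e^(0.0774·6/12) = 119.5176 × 1.039459 = 124.2336
Value (long) = (F − K)·e^(−rT) = (124.2336 − 137.92) × 0.962039 = -13.1669
Value = -R$13.17

-R$13.17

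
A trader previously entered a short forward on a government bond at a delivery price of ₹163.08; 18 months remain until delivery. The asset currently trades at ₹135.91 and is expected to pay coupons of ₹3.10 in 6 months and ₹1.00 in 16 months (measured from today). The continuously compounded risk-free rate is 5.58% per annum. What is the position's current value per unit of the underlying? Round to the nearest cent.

PV(remaining coupons) I = 3.10·e^(−0.0558·6/12) + 1.00·e^(−0.0558·16/12) = 3.9430
Current forward F = (S − I)·e^(rT) = (135.91 − 3.9430)·e^(0.0558·18/12) = 131.9670 × 1.087303 = 143.4881
Value (long) = (F − K)·e^(−rT) = (143.4881 − 163.08) × 0.919707 = -18.0188
Short position value = −(long value) = ₹18.02

₹18.02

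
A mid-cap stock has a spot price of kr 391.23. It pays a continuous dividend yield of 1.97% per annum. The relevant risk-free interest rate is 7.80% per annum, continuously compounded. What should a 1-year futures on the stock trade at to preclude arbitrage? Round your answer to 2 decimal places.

kr 414.72

F = S·e^((r − q)T) = 391.23 · e^((0.0780 − 0.0197) × 1)
= 391.23 · e^0.058300 = 391.23 × 1.060033
F = kr 414.72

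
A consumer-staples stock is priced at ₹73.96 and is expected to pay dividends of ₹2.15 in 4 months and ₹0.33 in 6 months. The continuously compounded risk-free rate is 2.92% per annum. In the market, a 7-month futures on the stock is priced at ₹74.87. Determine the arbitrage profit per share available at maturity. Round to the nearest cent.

₹2.14 per share

PV(dividends) I = 2.15·e^(−0.0292·4/12) + 0.33·e^(−0.0292·6/12) = 2.4544
Fair futures F* = (S − I)·e^(rT) = (73.96 − 2.4544)·e^0.017033 = 71.5056 × 1.017179 = 72.7340
Market ₹74.87 > fair 72.7340: forward overpriced → cash-and-carry (borrow at r, buy the stock and collect the dividends, short the forward).
Profit at T = |F_mkt − F*| = |74.87 − 72.7340| = ₹2.14 per share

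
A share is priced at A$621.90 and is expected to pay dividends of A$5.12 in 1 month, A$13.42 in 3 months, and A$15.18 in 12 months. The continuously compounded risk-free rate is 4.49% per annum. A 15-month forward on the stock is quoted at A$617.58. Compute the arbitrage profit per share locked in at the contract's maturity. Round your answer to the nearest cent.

A$5.44 per share

PV(dividends) I = 5.12·e^(−0.0449·1/12) + 13.42·e^(−0.0449·3/12) + 15.18·e^(−0.0449·12/12) = 32.8846
Fair forward F* = (S − I)·e^(rT) = (621.90 − 32.8846)·e^0.056125 = 589.0154 × 1.057730 = 623.0193
Market A$617.58 < fair 623.0193: forward underpriced → reverse cash-and-carry (short the stock, invest proceeds at r, pay the dividends, go long the forward).
Profit at T = |F_mkt − F*| = |617.58 − 623.0193| = A$5.44 per share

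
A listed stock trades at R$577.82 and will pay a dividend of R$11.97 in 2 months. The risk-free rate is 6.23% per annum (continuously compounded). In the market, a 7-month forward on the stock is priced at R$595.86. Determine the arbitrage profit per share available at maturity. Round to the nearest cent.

PV(dividends) I = 11.97·e^(−0.0623·2/12) = 11.8464
Fair forward F* = (S − I)·e^(rT) = (577.82 − 11.8464)·e^0.036342 = 565.9736 × 1.037010 = 586.9203
Market R$595.86 > fair 586.9203: forward overpriced → cash-and-carry (borrow at r, buy the stock and collect the dividends, short the forward).
Profit at T = |F_mkt − F*| = |595.86 − 586.9203| = R$8.94 per share

R$8.94 per share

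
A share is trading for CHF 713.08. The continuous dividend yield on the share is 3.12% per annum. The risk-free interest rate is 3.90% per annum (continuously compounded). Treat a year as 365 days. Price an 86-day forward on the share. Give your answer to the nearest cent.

CHF 714.39

F = S·e^((r − q)T) = 713.08 · e^((0.0390 − 0.0312) × 86/365)
= 713.08 · e^0.001838 = 713.08 × 1.001840
F = CHF 714.39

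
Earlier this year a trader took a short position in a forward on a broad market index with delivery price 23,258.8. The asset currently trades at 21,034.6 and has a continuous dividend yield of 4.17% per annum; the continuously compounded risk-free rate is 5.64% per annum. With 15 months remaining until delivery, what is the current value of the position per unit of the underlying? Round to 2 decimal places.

1709.26

Current fair forward for the remaining 15 months: F = S·e^((r − q)·T), (r − q) = 0.0564 − 0.0417 = 0.0147
F = 21034.6 · e^(0.0147 × 15/12) = 21034.6 × 1.01854486 = 21424.6837
Value of long forward = (F − K)·e^(−rT) = (21424.6837 − 23258.8) · e^(−0.0564·15/12)
= -1834.1163 × 0.93192774 = -1709.26
Short position value = −(long value) = 1709.26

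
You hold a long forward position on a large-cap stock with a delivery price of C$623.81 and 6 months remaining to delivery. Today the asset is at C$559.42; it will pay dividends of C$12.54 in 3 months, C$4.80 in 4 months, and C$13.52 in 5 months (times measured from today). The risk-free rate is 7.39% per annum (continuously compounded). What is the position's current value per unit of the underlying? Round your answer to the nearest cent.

PV(remaining dividends) I = 12.54·e^(−0.0739·3/12) + 4.80·e^(−0.0739·4/12) + 13.52·e^(−0.0739·5/12) = 30.1037
Current forward F = (S − I)·e^(rT) = (559.42 − 30.1037)·e^(0.0739·6/12) = 529.3163 × 1.037641 = 549.2403
Value (long) = (F − K)·e^(−rT) = (549.2403 − 623.81) × 0.963724 = -71.8646
Value = -C$71.86

-C$71.86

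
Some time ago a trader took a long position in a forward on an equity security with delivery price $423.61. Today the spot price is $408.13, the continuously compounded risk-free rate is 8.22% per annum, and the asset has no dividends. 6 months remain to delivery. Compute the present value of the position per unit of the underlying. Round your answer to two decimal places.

$1.58

Current fair forward for the remaining 6 months: F = S·e^(r·T), r = 0.0822
F = 408.13 · e^(0.0822 × 6/12) = 408.13 × 1.041956 = 425.2535
Value of long forward = (F − K)·e^(−rT) = (425.2535 − 423.61) · e^(−0.0822·6/12)
= 1.6435 × 0.959733 = 1.58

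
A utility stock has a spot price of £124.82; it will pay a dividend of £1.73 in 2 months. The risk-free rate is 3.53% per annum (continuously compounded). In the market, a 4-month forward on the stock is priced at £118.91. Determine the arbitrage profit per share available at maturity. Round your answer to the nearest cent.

PV(dividends) I = 1.73·e^(−0.0353·2/12) = 1.7199
Fair forward F* = (S − I)·e^(rT) = (124.82 − 1.7199)·e^0.011767 = 123.1001 × 1.011837 = 124.5572
Market £118.91 < fair 124.5572: forward underpriced → reverse cash-and-carry (short the stock, invest proceeds at r, pay the dividends, go long the forward).
Profit at T = |F_mkt − F*| = |118.91 − 124.5572| = £5.65 per share

£5.65 per share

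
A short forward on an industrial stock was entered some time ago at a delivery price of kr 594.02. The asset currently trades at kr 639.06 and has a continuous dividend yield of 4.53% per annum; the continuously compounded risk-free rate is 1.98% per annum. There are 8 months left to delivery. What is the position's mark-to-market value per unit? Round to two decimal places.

Current fair forward for the remaining 8 months: F = S·e^((r − q)·T), (r − q) = 0.0198 − 0.0453 = -0.0255
F = 639.06 · e^(-0.0255 × 8/12) = 639.06 × 0.983144 = 628.2880
Value of long forward = (F − K)·e^(−rT) = (628.2880 − 594.02) · e^(−0.0198·8/12)
= 34.2680 × 0.986887 = 33.82
Short position value = −(long value) = -kr 33.82

-kr 33.82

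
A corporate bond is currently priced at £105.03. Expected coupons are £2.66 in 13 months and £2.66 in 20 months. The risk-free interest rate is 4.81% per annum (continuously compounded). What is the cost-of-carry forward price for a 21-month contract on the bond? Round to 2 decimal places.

£108.84

PV(coupons) I = 2.66·e^(−0.0481·13/12) + 2.66·e^(−0.0481·20/12)
I = 2.5249 + 2.4551 = 4.9800
F = (S − I)·e^(rT) = (105.03 − 4.9800) · e^(0.0481·21/12)
= 100.0500 · e^0.084175 = 100.0500 × 1.087819 = £108.84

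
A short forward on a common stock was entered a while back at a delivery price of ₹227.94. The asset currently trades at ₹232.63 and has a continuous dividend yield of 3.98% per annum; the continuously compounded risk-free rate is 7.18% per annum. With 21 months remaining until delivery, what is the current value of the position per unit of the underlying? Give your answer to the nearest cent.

Current fair forward for the remaining 21 months: F = S·e^((r − q)·T), (r − q) = 0.0718 − 0.0398 = 0.0320
F = 232.63 · e^(0.0320 × 21/12) = 232.63 × 1.057598 = 246.0290
Value of long forward = (F − K)·e^(−rT) = (246.0290 − 227.94) · e^(−0.0718·21/12)
= 18.0890 × 0.881923 = 15.95
Short position value = −(long value) = -₹15.95

-₹15.95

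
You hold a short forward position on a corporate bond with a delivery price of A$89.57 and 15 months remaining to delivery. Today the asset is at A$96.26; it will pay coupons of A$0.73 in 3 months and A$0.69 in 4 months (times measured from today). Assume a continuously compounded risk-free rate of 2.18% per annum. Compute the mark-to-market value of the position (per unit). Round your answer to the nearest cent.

-A$7.69

PV(remaining coupons) I = 0.73·e^(−0.0218·3/12) + 0.69·e^(−0.0218·4/12) = 1.4110
Current forward F = (S − I)·e^(rT) = (96.26 − 1.4110)·e^(0.0218·15/12) = 94.8490 × 1.027625 = 97.4692
Value (long) = (F − K)·e^(−rT) = (97.4692 − 89.57) × 0.973118 = 7.6869
Short position value = −(long value) = -A$7.69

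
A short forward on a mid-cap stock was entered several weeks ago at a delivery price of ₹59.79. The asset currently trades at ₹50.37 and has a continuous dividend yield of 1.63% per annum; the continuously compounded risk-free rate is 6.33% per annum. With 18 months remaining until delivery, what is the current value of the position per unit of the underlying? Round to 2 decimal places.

₹5.22

Current fair forward for the remaining 18 months: F = S·e^((r − q)·T), (r − q) = 0.0633 − 0.0163 = 0.0470
F = 50.37 · e^(0.0470 × 18/12) = 50.37 × 1.073045 = 54.0493
Value of long forward = (F − K)·e^(−rT) = (54.0493 − 59.79) · e^(−0.0633·18/12)
= -5.7407 × 0.909418 = -5.22
Short position value = −(long value) = ₹5.22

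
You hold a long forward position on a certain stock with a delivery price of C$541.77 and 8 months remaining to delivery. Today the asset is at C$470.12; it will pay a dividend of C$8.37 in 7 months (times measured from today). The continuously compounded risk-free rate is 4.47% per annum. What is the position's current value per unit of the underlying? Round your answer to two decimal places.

PV(remaining dividends) I = 8.37·e^(−0.0447·7/12) = 8.1546
Current forward F = (S − I)·e^(rT) = (470.12 − 8.1546)·e^(0.0447·8/12) = 461.9654 × 1.030248 = 475.9389
Value (long) = (F − K)·e^(−rT) = (475.9389 − 541.77) × 0.970640 = -63.8983
Value = -C$63.90

-C$63.90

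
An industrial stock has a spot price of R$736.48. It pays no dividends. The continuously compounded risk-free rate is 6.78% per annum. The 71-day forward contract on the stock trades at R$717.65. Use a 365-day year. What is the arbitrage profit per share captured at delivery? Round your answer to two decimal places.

R$28.61 per share

Fair forward: F* = S·e^(carry·T), with carry = r = 0.0678
F* = 736.48 · e^(0.0678 × 71/365) = 736.48 · e^0.013188 = 736.48 × 1.013275 = R$746.2568
Market R$717.65 < fair R$746.2568: forward underpriced → reverse cash-and-carry (short spot, go long the forward).
At maturity, profit = |F_mkt − F*| = |717.65 − 746.2568| = R$28.61 per share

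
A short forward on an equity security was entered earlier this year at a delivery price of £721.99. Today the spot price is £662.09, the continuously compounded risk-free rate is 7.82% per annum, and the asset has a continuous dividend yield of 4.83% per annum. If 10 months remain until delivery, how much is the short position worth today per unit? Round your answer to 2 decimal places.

£40.47

Current fair forward for the remaining 10 months: F = S·e^((r − q)·T), (r − q) = 0.0782 − 0.0483 = 0.0299
F = 662.09 · e^(0.0299 × 10/12) = 662.09 × 1.025230 = 678.7945
Value of long forward = (F − K)·e^(−rT) = (678.7945 − 721.99) · e^(−0.0782·10/12)
= -43.1955 × 0.936911 = -40.47
Short position value = −(long value) = £40.47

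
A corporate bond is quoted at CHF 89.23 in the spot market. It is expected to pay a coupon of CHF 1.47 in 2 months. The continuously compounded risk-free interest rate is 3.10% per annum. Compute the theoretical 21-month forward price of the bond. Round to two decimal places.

PV(coupons) I = 1.47·e^(−0.0310·2/12)
I = 1.4624
F = (S − I)·e^(rT) = (89.23 − 1.4624) · e^(0.0310·21/12)
= 87.7676 · e^0.054250 = 87.7676 × 1.055749 = CHF 92.66

CHF 92.66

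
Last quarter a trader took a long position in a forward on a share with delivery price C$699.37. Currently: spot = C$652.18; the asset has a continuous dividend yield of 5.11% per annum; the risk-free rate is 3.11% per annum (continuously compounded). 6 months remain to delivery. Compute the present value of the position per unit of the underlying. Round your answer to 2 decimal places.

Current fair forward for the remaining 6 months: F = S·e^((r − q)·T), (r − q) = 0.0311 − 0.0511 = -0.0200
F = 652.18 · e^(-0.0200 × 6/12) = 652.18 × 0.990050 = 645.6908
Value of long forward = (F − K)·e^(−rT) = (645.6908 − 699.37) · e^(−0.0311·6/12)
= -53.6792 × 0.984570 = -52.85

-C$52.85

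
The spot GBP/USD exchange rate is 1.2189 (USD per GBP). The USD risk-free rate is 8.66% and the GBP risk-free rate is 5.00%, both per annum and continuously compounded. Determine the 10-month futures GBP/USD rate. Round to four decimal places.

1.2566

F = S·e^((r_USD − r_GBP)T) = 1.2189 · e^((0.0866 − 0.0500) × 10/12)
= 1.2189 · e^0.030500 = 1.2189 × 1.030970
F = 1.2566 USD per GBP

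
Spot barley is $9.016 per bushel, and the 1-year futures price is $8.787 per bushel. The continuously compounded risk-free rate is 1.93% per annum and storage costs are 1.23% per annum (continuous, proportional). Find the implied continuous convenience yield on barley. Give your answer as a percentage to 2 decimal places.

5.73%

F = S·e^((r+u−y)T) ⇒ (r+u−y) = ln(F/S)/T
ln(8.787/9.016) = -0.025727; /T ⇒ -0.025727
y = r + u − ln(F/S)/T = 0.0193 + 0.0123 + 0.025727 = 0.057327
y = 5.73%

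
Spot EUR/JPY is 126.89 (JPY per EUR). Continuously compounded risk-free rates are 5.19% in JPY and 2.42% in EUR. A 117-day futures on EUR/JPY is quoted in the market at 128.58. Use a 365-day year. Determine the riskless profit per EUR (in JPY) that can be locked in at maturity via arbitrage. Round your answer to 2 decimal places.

0.56 per EUR (in JPY)

Fair futures: F* = S·e^(carry·T), with carry = (r_JPY − r_EUR) = 0.0519 − 0.0242 = 0.0277
F* = 126.89 · e^(0.0277 × 117/365) = 126.89 · e^0.008879 = 126.89 × 1.008919 = 128.0217
Market 128.58 > fair 128.0217: forward overpriced → cash-and-carry (buy spot, short the forward).
At maturity, profit = |F_mkt − F*| = |128.58 − 128.0217| = 0.56 per EUR (in JPY)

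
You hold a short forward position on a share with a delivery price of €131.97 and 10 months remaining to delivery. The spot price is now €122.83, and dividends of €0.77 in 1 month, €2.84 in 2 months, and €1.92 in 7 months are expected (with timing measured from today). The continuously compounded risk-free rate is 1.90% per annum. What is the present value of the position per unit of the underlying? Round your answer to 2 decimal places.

PV(remaining dividends) I = 0.77·e^(−0.0190·1/12) + 2.84·e^(−0.0190·2/12) + 1.92·e^(−0.0190·7/12) = 5.4986
Current forward F = (S − I)·e^(rT) = (122.83 − 5.4986)·e^(0.0190·10/12) = 117.3314 × 1.015959 = 119.2039
Value (long) = (F − K)·e^(−rT) = (119.2039 − 131.97) × 0.984291 = -12.5656
Short position value = −(long value) = €12.57

€12.57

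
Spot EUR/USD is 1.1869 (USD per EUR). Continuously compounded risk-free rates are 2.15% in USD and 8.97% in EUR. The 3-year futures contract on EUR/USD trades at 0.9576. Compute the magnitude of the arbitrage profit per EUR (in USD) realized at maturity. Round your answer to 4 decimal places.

0.0097 per EUR (in USD)

Fair futures: F* = S·e^(carry·T), with carry = (r_USD − r_EUR) = 0.0215 − 0.0897 = -0.0682
F* = 1.1869 · e^(-0.0682 × 3) = 1.1869 · e^-0.204600 = 1.1869 × 0.814973 = 0.9673
Market 0.9576 < fair 0.9673: forward underpriced → reverse cash-and-carry (short spot, go long the forward).
At maturity, profit = |F_mkt − F*| = |0.9576 − 0.9673| = 0.0097 per EUR (in USD)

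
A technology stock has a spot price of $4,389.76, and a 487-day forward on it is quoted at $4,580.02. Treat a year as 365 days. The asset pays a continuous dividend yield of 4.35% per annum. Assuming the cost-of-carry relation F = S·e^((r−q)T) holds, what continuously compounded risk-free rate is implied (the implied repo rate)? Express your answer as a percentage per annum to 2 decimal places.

7.53%

From F = S·e^((r−q)T): (r − q) = ln(F/S)/T
ln(4580.02/4389.76) = ln(1.043342) = 0.042429
(r − q) = 0.042429 / (487/365) = 0.031800
r = ln(F/S)/T + q = 0.031800 + 0.0435 = 0.075300
r = 7.53%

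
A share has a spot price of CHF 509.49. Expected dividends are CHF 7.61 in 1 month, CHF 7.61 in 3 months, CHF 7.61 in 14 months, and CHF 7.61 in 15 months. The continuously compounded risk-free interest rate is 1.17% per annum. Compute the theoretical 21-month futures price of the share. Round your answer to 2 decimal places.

PV(dividends) I = 7.61·e^(−0.0117·1/12) + 7.61·e^(−0.0117·3/12) + 7.61·e^(−0.0117·14/12) + 7.61·e^(−0.0117·15/12)
I = 7.6026 + 7.5878 + 7.5068 + 7.4995 = 30.1967
F = (S − I)·e^(rT) = (509.49 − 30.1967) · e^(0.0117·21/12)
= 479.2933 · e^0.020475 = 479.2933 × 1.020686 = CHF 489.21

CHF 489.21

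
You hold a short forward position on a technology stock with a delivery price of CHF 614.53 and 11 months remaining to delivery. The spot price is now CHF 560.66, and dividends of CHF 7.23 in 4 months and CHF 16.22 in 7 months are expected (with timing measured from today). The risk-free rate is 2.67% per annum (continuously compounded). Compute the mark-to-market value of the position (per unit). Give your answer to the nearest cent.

CHF 62.15

PV(remaining dividends) I = 7.23·e^(−0.0267·4/12) + 16.22·e^(−0.0267·7/12) = 23.1353
Current forward F = (S − I)·e^(rT) = (560.66 − 23.1353)·e^(0.0267·11/12) = 537.5247 × 1.024777 = 550.8429
Value (long) = (F − K)·e^(−rT) = (550.8429 − 614.53) × 0.975822 = -62.1473
Short position value = −(long value) = CHF 62.15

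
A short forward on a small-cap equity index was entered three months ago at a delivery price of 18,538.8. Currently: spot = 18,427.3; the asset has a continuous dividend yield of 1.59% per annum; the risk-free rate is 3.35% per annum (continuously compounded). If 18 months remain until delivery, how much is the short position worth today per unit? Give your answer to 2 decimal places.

Current fair forward for the remaining 18 months: F = S·e^((r − q)·T), (r − q) = 0.0335 − 0.0159 = 0.0176
F = 18427.3 · e^(0.0176 × 18/12) = 18427.3 × 1.02675157 = 18920.2592
Value of long forward = (F − K)·e^(−rT) = (18920.2592 − 18538.8) · e^(−0.0335·18/12)
= 381.4592 × 0.95099165 = 362.76
Short position value = −(long value) = -362.76

-362.76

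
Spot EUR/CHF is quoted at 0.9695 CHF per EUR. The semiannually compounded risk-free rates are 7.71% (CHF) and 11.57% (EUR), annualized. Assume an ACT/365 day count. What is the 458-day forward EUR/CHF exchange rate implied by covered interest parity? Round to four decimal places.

0.9257

By covered interest parity, F = S · (1+r_CHF/2)^(2T) / (1+r_EUR/2)^(2T)
= 0.9695 × 1.099578 / 1.151581 = 0.9695 × 0.954842
F = 0.9257 CHF per EUR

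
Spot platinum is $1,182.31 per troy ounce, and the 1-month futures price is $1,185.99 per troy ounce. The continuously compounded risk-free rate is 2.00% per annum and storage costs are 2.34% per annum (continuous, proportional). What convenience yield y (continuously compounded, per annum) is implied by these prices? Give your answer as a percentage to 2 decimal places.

0.61%

F = S·e^((r+u−y)T) ⇒ (r+u−y) = ln(F/S)/T
ln(1185.99/1182.31) = 0.003108; /T ⇒ 0.037296
y = r + u − ln(F/S)/T = 0.0200 + 0.0234 − 0.037296 = 0.006104
y = 0.61%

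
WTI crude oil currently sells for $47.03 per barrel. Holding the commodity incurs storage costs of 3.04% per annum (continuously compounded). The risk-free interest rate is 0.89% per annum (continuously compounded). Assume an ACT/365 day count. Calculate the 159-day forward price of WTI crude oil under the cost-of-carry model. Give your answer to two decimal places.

$47.84 per barrel

Net carry = r + u − y = 0.0089 + 0.0304 − 0.0000 = 0.0393
F = S·e^((r+u−y)T) = 47.03 · e^(0.0393 × 159/365) = 47.03 · e^0.017120
= 47.03 × 1.017267 = $47.84 per barrel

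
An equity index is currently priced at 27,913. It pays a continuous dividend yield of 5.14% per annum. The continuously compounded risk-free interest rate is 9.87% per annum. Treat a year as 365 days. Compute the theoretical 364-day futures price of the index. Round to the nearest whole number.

F = S·e^((r − q)T) = 27913 · e^((0.0987 − 0.0514) × 364/365)
= 27913 · e^0.047170 = 27913 × 1.048300
F = 29,261

29,261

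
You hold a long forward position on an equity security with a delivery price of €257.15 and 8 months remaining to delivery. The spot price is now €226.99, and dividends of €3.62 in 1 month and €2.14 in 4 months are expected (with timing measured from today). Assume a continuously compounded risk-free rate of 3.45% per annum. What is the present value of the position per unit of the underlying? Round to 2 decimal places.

-€30.04

PV(remaining dividends) I = 3.62·e^(−0.0345·1/12) + 2.14·e^(−0.0345·4/12) = 5.7251
Current forward F = (S − I)·e^(rT) = (226.99 − 5.7251)·e^(0.0345·8/12) = 221.2649 × 1.023267 = 226.4131
Value (long) = (F − K)·e^(−rT) = (226.4131 − 257.15) × 0.977262 = -30.0380
Value = -€30.04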